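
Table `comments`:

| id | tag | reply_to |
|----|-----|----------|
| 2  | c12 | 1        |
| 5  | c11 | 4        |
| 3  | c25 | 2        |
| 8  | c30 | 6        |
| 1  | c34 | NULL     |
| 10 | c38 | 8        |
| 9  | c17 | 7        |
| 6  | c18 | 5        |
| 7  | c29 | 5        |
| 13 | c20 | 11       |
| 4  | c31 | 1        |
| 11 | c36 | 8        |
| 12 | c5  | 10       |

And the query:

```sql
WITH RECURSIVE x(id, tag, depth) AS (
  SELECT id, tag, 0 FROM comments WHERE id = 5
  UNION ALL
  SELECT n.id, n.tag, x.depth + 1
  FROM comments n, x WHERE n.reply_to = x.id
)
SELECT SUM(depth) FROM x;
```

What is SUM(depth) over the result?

Base: id=5 (c11) at depth 0.
Iteration 1: rows with reply_to in {5} -> c18 (id 6, depth 1), c29 (id 7, depth 1).
Iteration 2: rows with reply_to in {6,7} -> c30 (id 8, depth 2), c17 (id 9, depth 2).
Iteration 3: rows with reply_to in {8,9} -> c38 (id 10, depth 3), c36 (id 11, depth 3).
Iteration 4: rows with reply_to in {10,11} -> c5 (id 12, depth 4), c20 (id 13, depth 4).
Iteration 5: no rows with reply_to in {12,13}; recursion stops.
SUM(depth) = 0 + 1 + 1 + 2 + 2 + 3 + 3 + 4 + 4 = 20.

20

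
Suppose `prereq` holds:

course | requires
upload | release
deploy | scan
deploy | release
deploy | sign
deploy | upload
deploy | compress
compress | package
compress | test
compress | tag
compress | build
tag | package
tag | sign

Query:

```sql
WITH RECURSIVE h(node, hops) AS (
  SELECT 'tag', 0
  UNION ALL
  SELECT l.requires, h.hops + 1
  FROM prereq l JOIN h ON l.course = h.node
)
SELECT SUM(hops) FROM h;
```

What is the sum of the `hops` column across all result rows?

Base: (tag, hops=0).
Iteration 1: edges from {tag} -> (package, hops=1), (sign, hops=1).
Iteration 2: no outgoing edges from {package,sign}; recursion stops.
SUM(hops) = 0 + 1 + 1 = 2.

2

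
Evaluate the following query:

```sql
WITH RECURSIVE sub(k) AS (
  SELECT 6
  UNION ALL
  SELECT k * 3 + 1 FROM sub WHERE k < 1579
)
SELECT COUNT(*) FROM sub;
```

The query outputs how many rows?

Base: k=6.
Iteration 1: 6 < 1579 holds -> k = 6 * 3 + 1 = 19.
Iteration 2: 19 < 1579 holds -> k = 19 * 3 + 1 = 58.
Iteration 3: 58 < 1579 holds -> k = 58 * 3 + 1 = 175.
Iteration 4: 175 < 1579 holds -> k = 175 * 3 + 1 = 526.
Iteration 5: 526 < 1579 holds -> k = 526 * 3 + 1 = 1579.
Iteration 6: 1579 < 1579 fails; recursion stops.
Total rows emitted: 6.

6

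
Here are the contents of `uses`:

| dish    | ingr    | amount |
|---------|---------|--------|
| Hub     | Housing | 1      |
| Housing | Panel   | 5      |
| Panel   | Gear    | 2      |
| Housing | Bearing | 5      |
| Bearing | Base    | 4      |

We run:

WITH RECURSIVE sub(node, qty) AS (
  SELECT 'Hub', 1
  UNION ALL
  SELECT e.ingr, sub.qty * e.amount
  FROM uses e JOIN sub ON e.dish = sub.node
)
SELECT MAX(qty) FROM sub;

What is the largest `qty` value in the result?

20

Base: (Hub, qty=1).
Iteration 1: components of {Hub} -> Housing = 1*1 = 1.
Iteration 2: components of {Housing} -> Bearing = 1*5 = 5, Panel = 1*5 = 5.
Iteration 3: components of {Bearing,Panel} -> Base = 5*4 = 20, Gear = 5*2 = 10.
Iteration 4: no further components; recursion stops.
qty values: 1, 1, 5, 5, 10, 20; the maximum is 20.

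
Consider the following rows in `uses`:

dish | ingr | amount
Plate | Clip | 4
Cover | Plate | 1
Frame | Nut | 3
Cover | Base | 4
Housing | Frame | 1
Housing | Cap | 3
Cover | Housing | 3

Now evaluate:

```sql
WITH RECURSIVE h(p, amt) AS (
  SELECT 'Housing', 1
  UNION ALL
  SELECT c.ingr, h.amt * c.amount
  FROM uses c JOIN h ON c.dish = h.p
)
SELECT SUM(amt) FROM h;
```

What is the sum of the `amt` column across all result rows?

8

Base: (Housing, amt=1).
Iteration 1: components of {Housing} -> Cap = 1*3 = 3, Frame = 1*1 = 1.
Iteration 2: components of {Cap,Frame} -> Nut = 1*3 = 3.
Iteration 3: no further components; recursion stops.
SUM(amt) = 1 + 1 + 3 + 3 = 8.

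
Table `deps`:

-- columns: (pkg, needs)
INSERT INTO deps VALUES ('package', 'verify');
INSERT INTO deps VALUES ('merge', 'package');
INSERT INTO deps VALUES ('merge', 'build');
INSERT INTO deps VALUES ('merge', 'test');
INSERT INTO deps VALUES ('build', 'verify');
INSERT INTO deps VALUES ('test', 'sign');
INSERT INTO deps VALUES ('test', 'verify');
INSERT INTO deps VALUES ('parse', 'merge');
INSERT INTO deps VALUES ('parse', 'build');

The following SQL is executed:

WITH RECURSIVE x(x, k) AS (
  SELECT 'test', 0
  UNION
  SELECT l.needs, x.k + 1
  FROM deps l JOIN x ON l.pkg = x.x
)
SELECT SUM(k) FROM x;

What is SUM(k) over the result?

Base: (test, k=0).
Iteration 1: edges from {test} -> (sign, k=1), (verify, k=1).
Iteration 2: no outgoing edges from {sign,verify}; recursion stops.
SUM(k) = 0 + 1 + 1 = 2.

2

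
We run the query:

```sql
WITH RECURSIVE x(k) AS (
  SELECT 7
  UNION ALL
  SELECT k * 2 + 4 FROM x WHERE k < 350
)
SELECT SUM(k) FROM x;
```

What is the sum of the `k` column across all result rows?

Base: k=7.
Iteration 1: 7 < 350 holds -> k = 7 * 2 + 4 = 18.
Iteration 2: 18 < 350 holds -> k = 18 * 2 + 4 = 40.
Iteration 3: 40 < 350 holds -> k = 40 * 2 + 4 = 84.
Iteration 4: 84 < 350 holds -> k = 84 * 2 + 4 = 172.
Iteration 5: 172 < 350 holds -> k = 172 * 2 + 4 = 348.
Iteration 6: 348 < 350 holds -> k = 348 * 2 + 4 = 700.
Iteration 7: 700 < 350 fails; recursion stops.
SUM(k) = 7 + 18 + 40 + 84 + 172 + 348 + 700 = 1369.

1369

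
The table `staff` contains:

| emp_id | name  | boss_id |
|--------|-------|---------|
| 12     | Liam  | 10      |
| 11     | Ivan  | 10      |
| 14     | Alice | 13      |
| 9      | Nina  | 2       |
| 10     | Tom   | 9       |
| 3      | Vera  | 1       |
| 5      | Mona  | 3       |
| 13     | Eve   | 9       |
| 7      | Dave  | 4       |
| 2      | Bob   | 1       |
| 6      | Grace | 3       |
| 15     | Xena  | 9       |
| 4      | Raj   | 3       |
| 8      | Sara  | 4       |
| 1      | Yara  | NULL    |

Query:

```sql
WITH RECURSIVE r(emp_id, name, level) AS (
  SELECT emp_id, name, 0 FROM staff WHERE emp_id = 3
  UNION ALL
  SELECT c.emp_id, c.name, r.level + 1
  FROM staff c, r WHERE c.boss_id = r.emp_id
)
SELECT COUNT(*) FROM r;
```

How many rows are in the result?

6

Base: emp_id=3 (Vera) at level 0.
Iteration 1: rows with boss_id in {3} -> Raj (id 4, level 1), Mona (id 5, level 1), Grace (id 6, level 1).
Iteration 2: rows with boss_id in {4,5,6} -> Dave (id 7, level 2), Sara (id 8, level 2).
Iteration 3: no rows with boss_id in {7,8}; recursion stops.
Total rows emitted: 6.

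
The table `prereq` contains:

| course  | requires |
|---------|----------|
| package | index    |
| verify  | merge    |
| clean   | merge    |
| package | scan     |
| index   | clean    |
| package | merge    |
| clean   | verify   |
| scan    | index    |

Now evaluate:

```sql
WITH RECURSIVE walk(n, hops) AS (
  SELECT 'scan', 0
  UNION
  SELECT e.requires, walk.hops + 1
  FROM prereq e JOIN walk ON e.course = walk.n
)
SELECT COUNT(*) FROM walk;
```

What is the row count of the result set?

6

Base: (scan, hops=0).
Iteration 1: edges from {scan} -> (index, hops=1).
Iteration 2: edges from {index} -> (clean, hops=2).
Iteration 3: edges from {clean} -> (merge, hops=3), (verify, hops=3).
Iteration 4: edges from {merge,verify} -> (merge, hops=4).
Iteration 5: no outgoing edges from {merge}; recursion stops.
Total rows emitted: 6.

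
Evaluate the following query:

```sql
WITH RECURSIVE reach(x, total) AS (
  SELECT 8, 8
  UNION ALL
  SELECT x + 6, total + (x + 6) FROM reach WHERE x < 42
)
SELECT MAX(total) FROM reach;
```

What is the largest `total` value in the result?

182

Base: x=8, total=8.
Iteration 1: 8 < 42 holds -> x = 8 + 6 = 14, total = 8 + 14 = 22.
Iteration 2: 14 < 42 holds -> x = 14 + 6 = 20, total = 22 + 20 = 42.
Iteration 3: 20 < 42 holds -> x = 20 + 6 = 26, total = 42 + 26 = 68.
Iteration 4: 26 < 42 holds -> x = 26 + 6 = 32, total = 68 + 32 = 100.
Iteration 5: 32 < 42 holds -> x = 32 + 6 = 38, total = 100 + 38 = 138.
Iteration 6: 38 < 42 holds -> x = 38 + 6 = 44, total = 138 + 44 = 182.
Iteration 7: 44 < 42 fails; recursion stops.
total values: 8, 22, 42, 68, 100, 138, 182; the maximum is 182.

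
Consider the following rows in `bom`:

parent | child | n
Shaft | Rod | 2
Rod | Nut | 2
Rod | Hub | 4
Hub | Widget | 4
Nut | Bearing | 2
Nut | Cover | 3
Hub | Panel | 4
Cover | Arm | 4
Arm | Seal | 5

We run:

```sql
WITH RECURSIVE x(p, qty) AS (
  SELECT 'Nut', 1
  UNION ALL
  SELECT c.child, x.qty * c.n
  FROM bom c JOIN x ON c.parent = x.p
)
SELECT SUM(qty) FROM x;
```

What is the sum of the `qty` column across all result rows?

Base: (Nut, qty=1).
Iteration 1: components of {Nut} -> Bearing = 1*2 = 2, Cover = 1*3 = 3.
Iteration 2: components of {Bearing,Cover} -> Arm = 3*4 = 12.
Iteration 3: components of {Arm} -> Seal = 12*5 = 60.
Iteration 4: no further components; recursion stops.
SUM(qty) = 1 + 2 + 3 + 12 + 60 = 78.

78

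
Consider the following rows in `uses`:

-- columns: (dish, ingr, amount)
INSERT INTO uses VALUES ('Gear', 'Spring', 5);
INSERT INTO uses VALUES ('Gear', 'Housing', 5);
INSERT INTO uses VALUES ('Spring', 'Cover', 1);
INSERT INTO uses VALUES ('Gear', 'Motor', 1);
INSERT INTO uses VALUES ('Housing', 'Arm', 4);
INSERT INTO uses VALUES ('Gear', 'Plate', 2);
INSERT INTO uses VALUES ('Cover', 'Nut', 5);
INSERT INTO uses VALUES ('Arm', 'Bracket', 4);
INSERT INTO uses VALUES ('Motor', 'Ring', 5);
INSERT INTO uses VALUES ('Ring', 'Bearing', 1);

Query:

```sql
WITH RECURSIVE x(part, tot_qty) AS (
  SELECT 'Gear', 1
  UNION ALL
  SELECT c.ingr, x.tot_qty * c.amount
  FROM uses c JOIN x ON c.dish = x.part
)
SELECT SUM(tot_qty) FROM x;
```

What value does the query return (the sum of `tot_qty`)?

Base: (Gear, tot_qty=1).
Iteration 1: components of {Gear} -> Housing = 1*5 = 5, Motor = 1*1 = 1, Plate = 1*2 = 2, Spring = 1*5 = 5.
Iteration 2: components of {Housing,Motor,Plate,Spring} -> Arm = 5*4 = 20, Cover = 5*1 = 5, Ring = 1*5 = 5.
Iteration 3: components of {Arm,Cover,Ring} -> Bearing = 5*1 = 5, Bracket = 20*4 = 80, Nut = 5*5 = 25.
Iteration 4: no further components; recursion stops.
SUM(tot_qty) = 1 + 5 + 5 + 1 + 2 + 5 + 20 + 5 + 25 + 80 + 5 = 154.

154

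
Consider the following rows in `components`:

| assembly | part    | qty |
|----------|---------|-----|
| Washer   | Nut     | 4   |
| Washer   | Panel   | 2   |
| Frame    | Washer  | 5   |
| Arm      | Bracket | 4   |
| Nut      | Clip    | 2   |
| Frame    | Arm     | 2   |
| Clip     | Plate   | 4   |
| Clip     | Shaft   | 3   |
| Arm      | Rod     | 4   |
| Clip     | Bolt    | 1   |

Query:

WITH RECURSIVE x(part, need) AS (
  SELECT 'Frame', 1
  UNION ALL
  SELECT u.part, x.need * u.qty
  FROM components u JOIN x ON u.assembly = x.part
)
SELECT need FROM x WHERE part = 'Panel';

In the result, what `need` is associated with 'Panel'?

10

Base: (Frame, need=1).
Iteration 1: components of {Frame} -> Arm = 1*2 = 2, Washer = 1*5 = 5.
Iteration 2: components of {Arm,Washer} -> Bracket = 2*4 = 8, Nut = 5*4 = 20, Panel = 5*2 = 10, Rod = 2*4 = 8.
Iteration 3: components of {Bracket,Nut,Panel,Rod} -> Clip = 20*2 = 40.
Iteration 4: components of {Clip} -> Bolt = 40*1 = 40, Plate = 40*4 = 160, Shaft = 40*3 = 120.
Iteration 5: no further components; recursion stops.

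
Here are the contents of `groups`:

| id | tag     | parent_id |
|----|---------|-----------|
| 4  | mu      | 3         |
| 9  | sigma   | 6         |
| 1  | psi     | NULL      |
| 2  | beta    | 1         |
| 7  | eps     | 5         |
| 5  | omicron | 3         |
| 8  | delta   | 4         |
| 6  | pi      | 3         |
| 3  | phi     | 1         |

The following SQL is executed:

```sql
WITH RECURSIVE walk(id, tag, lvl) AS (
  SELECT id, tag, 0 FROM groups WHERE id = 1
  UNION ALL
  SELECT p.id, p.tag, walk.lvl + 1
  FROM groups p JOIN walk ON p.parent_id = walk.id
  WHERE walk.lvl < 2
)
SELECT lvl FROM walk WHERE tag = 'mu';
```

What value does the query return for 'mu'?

2

Base: id=1 (psi) at lvl 0.
Iteration 1: rows with parent_id in {1} -> beta (id 2, lvl 1), phi (id 3, lvl 1).
Iteration 2: rows with parent_id in {2,3} -> mu (id 4, lvl 2), omicron (id 5, lvl 2), pi (id 6, lvl 2).
Iteration 3: lvl < 2 fails for all current rows; recursion stops.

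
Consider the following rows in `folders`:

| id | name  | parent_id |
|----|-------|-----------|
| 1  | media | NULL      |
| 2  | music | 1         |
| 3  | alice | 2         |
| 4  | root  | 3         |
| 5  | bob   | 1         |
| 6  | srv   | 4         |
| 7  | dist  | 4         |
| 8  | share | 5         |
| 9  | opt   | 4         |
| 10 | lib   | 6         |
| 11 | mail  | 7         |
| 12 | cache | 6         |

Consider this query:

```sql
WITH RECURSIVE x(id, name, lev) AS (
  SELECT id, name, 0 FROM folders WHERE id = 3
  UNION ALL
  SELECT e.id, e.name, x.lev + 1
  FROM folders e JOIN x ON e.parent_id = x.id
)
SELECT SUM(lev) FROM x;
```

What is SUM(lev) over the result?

Base: id=3 (alice) at lev 0.
Iteration 1: rows with parent_id in {3} -> root (id 4, lev 1).
Iteration 2: rows with parent_id in {4} -> srv (id 6, lev 2), dist (id 7, lev 2), opt (id 9, lev 2).
Iteration 3: rows with parent_id in {6,7,9} -> lib (id 10, lev 3), mail (id 11, lev 3), cache (id 12, lev 3).
Iteration 4: no rows with parent_id in {10,11,12}; recursion stops.
SUM(lev) = 0 + 1 + 2 + 2 + 2 + 3 + 3 + 3 = 16.

16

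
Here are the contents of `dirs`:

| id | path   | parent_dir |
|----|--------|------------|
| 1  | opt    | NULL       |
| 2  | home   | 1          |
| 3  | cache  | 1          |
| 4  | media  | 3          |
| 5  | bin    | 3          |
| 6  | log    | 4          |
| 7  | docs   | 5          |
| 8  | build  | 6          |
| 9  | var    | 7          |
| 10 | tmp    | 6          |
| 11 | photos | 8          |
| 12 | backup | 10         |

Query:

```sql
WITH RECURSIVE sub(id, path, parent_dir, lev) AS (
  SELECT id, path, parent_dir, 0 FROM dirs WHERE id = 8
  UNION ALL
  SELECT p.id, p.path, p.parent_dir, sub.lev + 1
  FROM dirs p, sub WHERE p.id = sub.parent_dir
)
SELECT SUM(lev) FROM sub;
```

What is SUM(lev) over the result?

10

Base: id=8 (build), parent_dir=6, lev 0.
Iteration 1: join on id=6 -> log (id 6, parent_dir=4, lev 1).
Iteration 2: join on id=4 -> media (id 4, parent_dir=3, lev 2).
Iteration 3: join on id=3 -> cache (id 3, parent_dir=1, lev 3).
Iteration 4: join on id=1 -> opt (id 1, parent_dir=NULL, lev 4).
Iteration 5: parent_dir is NULL; no match; recursion stops.
SUM(lev) = 0 + 1 + 2 + 3 + 4 = 10.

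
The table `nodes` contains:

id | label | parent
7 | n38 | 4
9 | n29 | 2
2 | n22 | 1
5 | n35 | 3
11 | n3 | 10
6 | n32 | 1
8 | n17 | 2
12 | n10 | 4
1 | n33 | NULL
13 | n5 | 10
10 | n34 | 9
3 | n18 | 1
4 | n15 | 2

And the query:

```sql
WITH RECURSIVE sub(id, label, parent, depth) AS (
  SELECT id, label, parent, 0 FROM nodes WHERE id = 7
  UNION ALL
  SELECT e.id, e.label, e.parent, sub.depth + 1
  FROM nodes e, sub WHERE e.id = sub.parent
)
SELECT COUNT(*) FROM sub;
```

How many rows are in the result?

4

Base: id=7 (n38), parent=4, depth 0.
Iteration 1: join on id=4 -> n15 (id 4, parent=2, depth 1).
Iteration 2: join on id=2 -> n22 (id 2, parent=1, depth 2).
Iteration 3: join on id=1 -> n33 (id 1, parent=NULL, depth 3).
Iteration 4: parent is NULL; no match; recursion stops.
Total rows emitted: 4.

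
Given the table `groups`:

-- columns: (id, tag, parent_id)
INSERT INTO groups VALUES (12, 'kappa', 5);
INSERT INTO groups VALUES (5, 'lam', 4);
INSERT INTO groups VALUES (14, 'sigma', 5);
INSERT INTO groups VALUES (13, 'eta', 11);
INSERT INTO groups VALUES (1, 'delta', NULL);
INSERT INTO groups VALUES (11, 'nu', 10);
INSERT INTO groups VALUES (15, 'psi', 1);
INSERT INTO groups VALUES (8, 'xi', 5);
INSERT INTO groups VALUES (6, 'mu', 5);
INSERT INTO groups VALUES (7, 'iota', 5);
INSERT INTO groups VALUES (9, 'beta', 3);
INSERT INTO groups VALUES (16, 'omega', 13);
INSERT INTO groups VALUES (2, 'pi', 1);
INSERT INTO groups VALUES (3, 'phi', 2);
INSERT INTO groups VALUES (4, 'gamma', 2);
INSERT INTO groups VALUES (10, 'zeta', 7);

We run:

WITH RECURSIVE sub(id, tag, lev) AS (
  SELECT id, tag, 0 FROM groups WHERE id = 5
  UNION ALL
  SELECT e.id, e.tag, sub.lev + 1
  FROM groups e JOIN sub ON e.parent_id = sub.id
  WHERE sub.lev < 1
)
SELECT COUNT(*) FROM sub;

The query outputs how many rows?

6

Base: id=5 (lam) at lev 0.
Iteration 1: rows with parent_id in {5} -> mu (id 6, lev 1), iota (id 7, lev 1), xi (id 8, lev 1), kappa (id 12, lev 1), sigma (id 14, lev 1).
Iteration 2: lev < 1 fails for all current rows; recursion stops.
Total rows emitted: 6.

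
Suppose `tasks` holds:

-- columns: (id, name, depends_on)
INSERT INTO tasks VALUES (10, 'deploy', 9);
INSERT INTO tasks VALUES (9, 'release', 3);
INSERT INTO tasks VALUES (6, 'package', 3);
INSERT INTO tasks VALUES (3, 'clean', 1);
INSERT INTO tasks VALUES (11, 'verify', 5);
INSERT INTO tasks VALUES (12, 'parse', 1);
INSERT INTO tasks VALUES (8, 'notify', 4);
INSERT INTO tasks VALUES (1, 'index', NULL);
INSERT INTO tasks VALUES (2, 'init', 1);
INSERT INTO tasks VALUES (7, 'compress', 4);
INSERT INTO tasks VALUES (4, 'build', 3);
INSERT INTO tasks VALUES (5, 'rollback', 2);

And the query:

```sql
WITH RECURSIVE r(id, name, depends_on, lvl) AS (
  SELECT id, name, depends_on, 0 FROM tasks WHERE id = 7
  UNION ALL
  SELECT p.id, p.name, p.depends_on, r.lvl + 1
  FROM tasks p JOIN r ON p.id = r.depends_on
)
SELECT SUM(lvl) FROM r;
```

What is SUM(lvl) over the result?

6

Base: id=7 (compress), depends_on=4, lvl 0.
Iteration 1: join on id=4 -> build (id 4, depends_on=3, lvl 1).
Iteration 2: join on id=3 -> clean (id 3, depends_on=1, lvl 2).
Iteration 3: join on id=1 -> index (id 1, depends_on=NULL, lvl 3).
Iteration 4: depends_on is NULL; no match; recursion stops.
SUM(lvl) = 0 + 1 + 2 + 3 = 6.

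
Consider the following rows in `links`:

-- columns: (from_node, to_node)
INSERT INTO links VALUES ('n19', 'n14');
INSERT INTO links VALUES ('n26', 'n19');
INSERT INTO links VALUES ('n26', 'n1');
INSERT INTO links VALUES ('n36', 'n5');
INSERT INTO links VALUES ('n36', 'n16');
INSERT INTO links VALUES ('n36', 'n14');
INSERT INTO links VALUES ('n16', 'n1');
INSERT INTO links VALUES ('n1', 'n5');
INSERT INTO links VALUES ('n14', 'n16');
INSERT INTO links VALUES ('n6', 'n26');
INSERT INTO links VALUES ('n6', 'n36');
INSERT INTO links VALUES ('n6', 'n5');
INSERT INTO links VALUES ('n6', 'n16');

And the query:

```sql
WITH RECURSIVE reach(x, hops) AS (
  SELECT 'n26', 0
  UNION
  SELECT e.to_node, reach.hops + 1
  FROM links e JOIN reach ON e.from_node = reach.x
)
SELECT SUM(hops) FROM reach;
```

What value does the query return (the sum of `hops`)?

Base: (n26, hops=0).
Iteration 1: edges from {n26} -> (n1, hops=1), (n19, hops=1).
Iteration 2: edges from {n1,n19} -> (n14, hops=2), (n5, hops=2).
Iteration 3: edges from {n14,n5} -> (n16, hops=3).
Iteration 4: edges from {n16} -> (n1, hops=4).
Iteration 5: edges from {n1} -> (n5, hops=5).
Iteration 6: no outgoing edges from {n5}; recursion stops.
SUM(hops) = 0 + 1 + 1 + 2 + 2 + 3 + 4 + 5 = 18.

18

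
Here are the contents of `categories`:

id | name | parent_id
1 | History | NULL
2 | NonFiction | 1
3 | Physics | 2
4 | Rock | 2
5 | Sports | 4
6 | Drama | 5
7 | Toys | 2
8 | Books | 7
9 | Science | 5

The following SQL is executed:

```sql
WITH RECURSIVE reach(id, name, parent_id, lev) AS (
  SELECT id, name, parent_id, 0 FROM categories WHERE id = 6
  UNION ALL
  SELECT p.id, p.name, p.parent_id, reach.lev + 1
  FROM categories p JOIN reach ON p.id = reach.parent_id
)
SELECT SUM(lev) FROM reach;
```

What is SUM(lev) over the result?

Base: id=6 (Drama), parent_id=5, lev 0.
Iteration 1: join on id=5 -> Sports (id 5, parent_id=4, lev 1).
Iteration 2: join on id=4 -> Rock (id 4, parent_id=2, lev 2).
Iteration 3: join on id=2 -> NonFiction (id 2, parent_id=1, lev 3).
Iteration 4: join on id=1 -> History (id 1, parent_id=NULL, lev 4).
Iteration 5: parent_id is NULL; no match; recursion stops.
SUM(lev) = 0 + 1 + 2 + 3 + 4 = 10.

10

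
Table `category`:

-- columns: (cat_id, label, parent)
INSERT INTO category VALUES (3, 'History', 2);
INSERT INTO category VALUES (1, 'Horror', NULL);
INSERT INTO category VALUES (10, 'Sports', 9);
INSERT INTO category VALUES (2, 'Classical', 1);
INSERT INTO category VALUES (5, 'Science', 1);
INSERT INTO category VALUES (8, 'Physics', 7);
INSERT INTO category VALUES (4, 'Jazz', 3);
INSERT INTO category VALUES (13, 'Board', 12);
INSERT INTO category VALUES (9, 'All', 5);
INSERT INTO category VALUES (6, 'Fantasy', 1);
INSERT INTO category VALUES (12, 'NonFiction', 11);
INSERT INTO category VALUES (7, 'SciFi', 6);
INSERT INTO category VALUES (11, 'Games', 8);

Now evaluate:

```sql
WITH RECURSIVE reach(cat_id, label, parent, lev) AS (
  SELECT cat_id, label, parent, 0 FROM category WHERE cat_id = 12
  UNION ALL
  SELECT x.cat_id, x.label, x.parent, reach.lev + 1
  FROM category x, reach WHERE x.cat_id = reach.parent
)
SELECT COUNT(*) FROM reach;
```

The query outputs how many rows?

6

Base: cat_id=12 (NonFiction), parent=11, lev 0.
Iteration 1: join on cat_id=11 -> Games (id 11, parent=8, lev 1).
Iteration 2: join on cat_id=8 -> Physics (id 8, parent=7, lev 2).
Iteration 3: join on cat_id=7 -> SciFi (id 7, parent=6, lev 3).
Iteration 4: join on cat_id=6 -> Fantasy (id 6, parent=1, lev 4).
Iteration 5: join on cat_id=1 -> Horror (id 1, parent=NULL, lev 5).
Iteration 6: parent is NULL; no match; recursion stops.
Total rows emitted: 6.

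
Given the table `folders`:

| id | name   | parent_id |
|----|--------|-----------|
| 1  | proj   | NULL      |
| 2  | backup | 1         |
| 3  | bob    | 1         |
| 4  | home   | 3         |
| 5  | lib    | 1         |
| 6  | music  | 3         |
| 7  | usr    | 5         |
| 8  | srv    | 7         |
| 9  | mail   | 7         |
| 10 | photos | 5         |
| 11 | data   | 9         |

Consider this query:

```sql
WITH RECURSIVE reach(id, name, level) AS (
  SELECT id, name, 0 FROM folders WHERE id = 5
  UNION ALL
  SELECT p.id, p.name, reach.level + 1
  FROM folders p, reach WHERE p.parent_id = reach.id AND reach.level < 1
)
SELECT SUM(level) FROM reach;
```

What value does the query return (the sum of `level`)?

Base: id=5 (lib) at level 0.
Iteration 1: rows with parent_id in {5} -> usr (id 7, level 1), photos (id 10, level 1).
Iteration 2: level < 1 fails for all current rows; recursion stops.
SUM(level) = 0 + 1 + 1 = 2.

2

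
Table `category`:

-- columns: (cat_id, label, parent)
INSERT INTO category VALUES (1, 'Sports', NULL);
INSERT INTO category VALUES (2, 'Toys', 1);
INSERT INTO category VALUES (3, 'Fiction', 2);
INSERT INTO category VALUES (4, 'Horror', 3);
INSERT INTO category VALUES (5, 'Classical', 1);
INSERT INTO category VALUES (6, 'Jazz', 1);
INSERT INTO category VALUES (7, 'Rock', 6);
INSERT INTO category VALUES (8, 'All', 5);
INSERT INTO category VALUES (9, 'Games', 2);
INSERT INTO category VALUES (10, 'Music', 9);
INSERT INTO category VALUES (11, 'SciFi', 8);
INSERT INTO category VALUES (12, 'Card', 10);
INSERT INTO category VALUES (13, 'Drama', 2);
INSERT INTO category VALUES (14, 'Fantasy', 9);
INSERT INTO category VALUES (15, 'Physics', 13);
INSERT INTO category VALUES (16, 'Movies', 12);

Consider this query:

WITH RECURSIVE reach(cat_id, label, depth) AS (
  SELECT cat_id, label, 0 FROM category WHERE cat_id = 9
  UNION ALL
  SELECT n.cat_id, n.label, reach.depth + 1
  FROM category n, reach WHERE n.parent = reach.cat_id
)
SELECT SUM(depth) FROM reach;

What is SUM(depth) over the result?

Base: cat_id=9 (Games) at depth 0.
Iteration 1: rows with parent in {9} -> Music (id 10, depth 1), Fantasy (id 14, depth 1).
Iteration 2: rows with parent in {10,14} -> Card (id 12, depth 2).
Iteration 3: rows with parent in {12} -> Movies (id 16, depth 3).
Iteration 4: no rows with parent in {16}; recursion stops.
SUM(depth) = 0 + 1 + 1 + 2 + 3 = 7.

7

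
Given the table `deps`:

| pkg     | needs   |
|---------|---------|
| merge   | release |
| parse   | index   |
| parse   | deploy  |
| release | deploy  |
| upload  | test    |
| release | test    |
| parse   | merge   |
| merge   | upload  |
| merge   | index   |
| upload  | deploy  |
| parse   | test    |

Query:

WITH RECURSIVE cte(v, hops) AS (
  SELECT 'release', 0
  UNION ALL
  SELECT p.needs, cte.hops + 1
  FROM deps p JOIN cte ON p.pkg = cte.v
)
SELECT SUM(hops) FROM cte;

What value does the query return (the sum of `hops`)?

2

Base: (release, hops=0).
Iteration 1: edges from {release} -> (deploy, hops=1), (test, hops=1).
Iteration 2: no outgoing edges from {deploy,test}; recursion stops.
SUM(hops) = 0 + 1 + 1 = 2.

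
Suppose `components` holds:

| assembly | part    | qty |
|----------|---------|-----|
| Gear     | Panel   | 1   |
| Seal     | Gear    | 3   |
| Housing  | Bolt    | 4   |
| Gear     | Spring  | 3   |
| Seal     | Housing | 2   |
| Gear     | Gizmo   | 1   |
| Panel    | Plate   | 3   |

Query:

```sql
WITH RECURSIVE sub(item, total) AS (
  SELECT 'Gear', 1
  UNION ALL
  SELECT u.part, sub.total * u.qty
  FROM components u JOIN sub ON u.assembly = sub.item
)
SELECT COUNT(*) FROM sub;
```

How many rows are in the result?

Base: (Gear, total=1).
Iteration 1: components of {Gear} -> Gizmo = 1*1 = 1, Panel = 1*1 = 1, Spring = 1*3 = 3.
Iteration 2: components of {Gizmo,Panel,Spring} -> Plate = 1*3 = 3.
Iteration 3: no further components; recursion stops.
Total rows emitted: 5.

5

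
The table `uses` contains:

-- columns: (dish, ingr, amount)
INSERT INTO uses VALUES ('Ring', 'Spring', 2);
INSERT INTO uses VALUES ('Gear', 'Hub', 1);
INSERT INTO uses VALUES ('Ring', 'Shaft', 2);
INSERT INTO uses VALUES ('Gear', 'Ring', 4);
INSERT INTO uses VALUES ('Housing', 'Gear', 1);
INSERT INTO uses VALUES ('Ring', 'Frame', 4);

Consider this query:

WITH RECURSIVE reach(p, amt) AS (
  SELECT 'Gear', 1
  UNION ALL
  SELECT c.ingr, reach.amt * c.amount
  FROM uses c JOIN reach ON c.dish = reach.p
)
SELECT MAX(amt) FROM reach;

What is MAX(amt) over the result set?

16

Base: (Gear, amt=1).
Iteration 1: components of {Gear} -> Hub = 1*1 = 1, Ring = 1*4 = 4.
Iteration 2: components of {Hub,Ring} -> Frame = 4*4 = 16, Shaft = 4*2 = 8, Spring = 4*2 = 8.
Iteration 3: no further components; recursion stops.
amt values: 1, 1, 4, 8, 16, 8; the maximum is 16.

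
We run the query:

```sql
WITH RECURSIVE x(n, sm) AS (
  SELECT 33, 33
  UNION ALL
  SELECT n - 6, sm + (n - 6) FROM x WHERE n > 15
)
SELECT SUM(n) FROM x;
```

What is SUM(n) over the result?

Base: n=33, sm=33.
Iteration 1: 33 > 15 holds -> n = 33 - 6 = 27, sm = 33 + 27 = 60.
Iteration 2: 27 > 15 holds -> n = 27 - 6 = 21, sm = 60 + 21 = 81.
Iteration 3: 21 > 15 holds -> n = 21 - 6 = 15, sm = 81 + 15 = 96.
Iteration 4: 15 > 15 fails; recursion stops.
SUM(n) = 33 + 27 + 21 + 15 = 96.

96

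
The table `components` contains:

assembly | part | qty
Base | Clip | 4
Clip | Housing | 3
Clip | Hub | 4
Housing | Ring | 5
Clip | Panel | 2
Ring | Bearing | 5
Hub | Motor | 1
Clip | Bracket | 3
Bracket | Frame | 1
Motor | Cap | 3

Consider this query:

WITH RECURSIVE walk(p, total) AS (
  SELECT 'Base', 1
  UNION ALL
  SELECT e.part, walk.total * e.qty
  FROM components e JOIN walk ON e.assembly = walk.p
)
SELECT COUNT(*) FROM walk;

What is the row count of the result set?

Base: (Base, total=1).
Iteration 1: components of {Base} -> Clip = 1*4 = 4.
Iteration 2: components of {Clip} -> Bracket = 4*3 = 12, Housing = 4*3 = 12, Hub = 4*4 = 16, Panel = 4*2 = 8.
Iteration 3: components of {Bracket,Housing,Hub,Panel} -> Frame = 12*1 = 12, Motor = 16*1 = 16, Ring = 12*5 = 60.
Iteration 4: components of {Frame,Motor,Ring} -> Bearing = 60*5 = 300, Cap = 16*3 = 48.
Iteration 5: no further components; recursion stops.
Total rows emitted: 11.

11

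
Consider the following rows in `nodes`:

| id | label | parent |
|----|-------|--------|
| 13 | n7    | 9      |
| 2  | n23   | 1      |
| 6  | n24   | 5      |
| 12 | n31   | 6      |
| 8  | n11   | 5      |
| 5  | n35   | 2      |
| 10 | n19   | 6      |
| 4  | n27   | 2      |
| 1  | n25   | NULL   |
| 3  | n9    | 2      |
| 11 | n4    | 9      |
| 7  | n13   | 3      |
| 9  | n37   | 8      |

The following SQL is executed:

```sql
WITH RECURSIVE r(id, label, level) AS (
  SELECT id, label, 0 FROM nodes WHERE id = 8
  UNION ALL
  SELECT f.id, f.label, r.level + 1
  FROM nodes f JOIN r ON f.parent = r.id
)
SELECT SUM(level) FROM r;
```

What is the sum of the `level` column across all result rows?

Base: id=8 (n11) at level 0.
Iteration 1: rows with parent in {8} -> n37 (id 9, level 1).
Iteration 2: rows with parent in {9} -> n4 (id 11, level 2), n7 (id 13, level 2).
Iteration 3: no rows with parent in {11,13}; recursion stops.
SUM(level) = 0 + 1 + 2 + 2 = 5.

5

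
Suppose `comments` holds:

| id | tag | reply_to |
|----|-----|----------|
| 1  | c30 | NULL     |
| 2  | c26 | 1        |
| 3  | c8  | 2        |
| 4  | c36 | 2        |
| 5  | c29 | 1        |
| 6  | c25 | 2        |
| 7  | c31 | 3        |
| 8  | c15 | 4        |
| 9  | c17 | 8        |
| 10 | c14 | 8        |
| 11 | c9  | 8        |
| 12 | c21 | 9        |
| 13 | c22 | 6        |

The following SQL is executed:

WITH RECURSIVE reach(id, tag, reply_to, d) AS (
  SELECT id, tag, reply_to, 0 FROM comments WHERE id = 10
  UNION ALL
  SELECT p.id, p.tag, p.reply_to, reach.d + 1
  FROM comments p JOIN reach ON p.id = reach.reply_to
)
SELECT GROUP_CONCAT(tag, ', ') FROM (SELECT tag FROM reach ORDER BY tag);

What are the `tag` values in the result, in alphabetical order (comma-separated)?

Base: id=10 (c14), reply_to=8, d 0.
Iteration 1: join on id=8 -> c15 (id 8, reply_to=4, d 1).
Iteration 2: join on id=4 -> c36 (id 4, reply_to=2, d 2).
Iteration 3: join on id=2 -> c26 (id 2, reply_to=1, d 3).
Iteration 4: join on id=1 -> c30 (id 1, reply_to=NULL, d 4).
Iteration 5: reply_to is NULL; no match; recursion stops.

c14, c15, c26, c30, c36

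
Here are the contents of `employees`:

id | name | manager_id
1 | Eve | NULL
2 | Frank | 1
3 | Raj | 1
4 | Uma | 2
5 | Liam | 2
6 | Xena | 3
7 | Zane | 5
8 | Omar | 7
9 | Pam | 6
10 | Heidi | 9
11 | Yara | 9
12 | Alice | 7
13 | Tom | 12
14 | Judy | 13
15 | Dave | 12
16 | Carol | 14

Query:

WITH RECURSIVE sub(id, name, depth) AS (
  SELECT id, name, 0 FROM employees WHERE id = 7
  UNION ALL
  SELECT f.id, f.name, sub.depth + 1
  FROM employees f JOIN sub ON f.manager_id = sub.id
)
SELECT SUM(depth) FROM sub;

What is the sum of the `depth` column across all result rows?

13

Base: id=7 (Zane) at depth 0.
Iteration 1: rows with manager_id in {7} -> Omar (id 8, depth 1), Alice (id 12, depth 1).
Iteration 2: rows with manager_id in {8,12} -> Tom (id 13, depth 2), Dave (id 15, depth 2).
Iteration 3: rows with manager_id in {13,15} -> Judy (id 14, depth 3).
Iteration 4: rows with manager_id in {14} -> Carol (id 16, depth 4).
Iteration 5: no rows with manager_id in {16}; recursion stops.
SUM(depth) = 0 + 1 + 1 + 2 + 2 + 3 + 4 = 13.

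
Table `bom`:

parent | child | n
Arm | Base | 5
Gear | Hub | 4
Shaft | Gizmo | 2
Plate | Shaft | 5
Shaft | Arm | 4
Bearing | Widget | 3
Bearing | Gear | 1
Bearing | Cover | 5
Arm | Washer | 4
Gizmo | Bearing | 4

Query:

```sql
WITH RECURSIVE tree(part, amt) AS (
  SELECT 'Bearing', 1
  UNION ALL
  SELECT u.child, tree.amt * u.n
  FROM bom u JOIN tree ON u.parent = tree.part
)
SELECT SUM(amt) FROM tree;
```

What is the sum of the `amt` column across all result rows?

14

Base: (Bearing, amt=1).
Iteration 1: components of {Bearing} -> Cover = 1*5 = 5, Gear = 1*1 = 1, Widget = 1*3 = 3.
Iteration 2: components of {Cover,Gear,Widget} -> Hub = 1*4 = 4.
Iteration 3: no further components; recursion stops.
SUM(amt) = 1 + 1 + 5 + 3 + 4 = 14.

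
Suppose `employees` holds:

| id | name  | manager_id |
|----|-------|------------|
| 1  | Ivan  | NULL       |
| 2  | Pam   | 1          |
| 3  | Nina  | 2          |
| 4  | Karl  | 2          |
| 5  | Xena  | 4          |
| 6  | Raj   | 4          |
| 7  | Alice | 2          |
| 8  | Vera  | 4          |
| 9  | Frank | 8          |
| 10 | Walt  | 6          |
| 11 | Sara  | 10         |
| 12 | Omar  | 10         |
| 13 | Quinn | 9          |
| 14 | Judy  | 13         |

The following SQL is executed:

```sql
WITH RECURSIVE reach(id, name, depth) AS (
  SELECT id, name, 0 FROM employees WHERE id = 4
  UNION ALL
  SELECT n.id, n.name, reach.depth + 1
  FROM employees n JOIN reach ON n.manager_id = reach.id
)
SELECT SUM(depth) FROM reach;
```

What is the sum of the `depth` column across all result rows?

20

Base: id=4 (Karl) at depth 0.
Iteration 1: rows with manager_id in {4} -> Xena (id 5, depth 1), Raj (id 6, depth 1), Vera (id 8, depth 1).
Iteration 2: rows with manager_id in {5,6,8} -> Frank (id 9, depth 2), Walt (id 10, depth 2).
Iteration 3: rows with manager_id in {9,10} -> Sara (id 11, depth 3), Omar (id 12, depth 3), Quinn (id 13, depth 3).
Iteration 4: rows with manager_id in {11,12,13} -> Judy (id 14, depth 4).
Iteration 5: no rows with manager_id in {14}; recursion stops.
SUM(depth) = 0 + 1 + 1 + 1 + 2 + 2 + 3 + 3 + 3 + 4 = 20.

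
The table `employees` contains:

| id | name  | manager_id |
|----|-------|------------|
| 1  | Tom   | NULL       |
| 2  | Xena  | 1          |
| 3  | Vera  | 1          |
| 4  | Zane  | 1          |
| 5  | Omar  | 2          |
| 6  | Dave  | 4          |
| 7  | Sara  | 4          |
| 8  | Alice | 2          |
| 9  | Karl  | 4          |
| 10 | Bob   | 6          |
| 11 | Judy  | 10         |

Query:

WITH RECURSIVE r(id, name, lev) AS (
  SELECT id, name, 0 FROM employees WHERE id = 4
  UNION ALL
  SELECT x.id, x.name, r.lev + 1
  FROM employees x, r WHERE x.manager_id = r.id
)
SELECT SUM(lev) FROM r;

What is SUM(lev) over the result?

8

Base: id=4 (Zane) at lev 0.
Iteration 1: rows with manager_id in {4} -> Dave (id 6, lev 1), Sara (id 7, lev 1), Karl (id 9, lev 1).
Iteration 2: rows with manager_id in {6,7,9} -> Bob (id 10, lev 2).
Iteration 3: rows with manager_id in {10} -> Judy (id 11, lev 3).
Iteration 4: no rows with manager_id in {11}; recursion stops.
SUM(lev) = 0 + 1 + 1 + 1 + 2 + 3 = 8.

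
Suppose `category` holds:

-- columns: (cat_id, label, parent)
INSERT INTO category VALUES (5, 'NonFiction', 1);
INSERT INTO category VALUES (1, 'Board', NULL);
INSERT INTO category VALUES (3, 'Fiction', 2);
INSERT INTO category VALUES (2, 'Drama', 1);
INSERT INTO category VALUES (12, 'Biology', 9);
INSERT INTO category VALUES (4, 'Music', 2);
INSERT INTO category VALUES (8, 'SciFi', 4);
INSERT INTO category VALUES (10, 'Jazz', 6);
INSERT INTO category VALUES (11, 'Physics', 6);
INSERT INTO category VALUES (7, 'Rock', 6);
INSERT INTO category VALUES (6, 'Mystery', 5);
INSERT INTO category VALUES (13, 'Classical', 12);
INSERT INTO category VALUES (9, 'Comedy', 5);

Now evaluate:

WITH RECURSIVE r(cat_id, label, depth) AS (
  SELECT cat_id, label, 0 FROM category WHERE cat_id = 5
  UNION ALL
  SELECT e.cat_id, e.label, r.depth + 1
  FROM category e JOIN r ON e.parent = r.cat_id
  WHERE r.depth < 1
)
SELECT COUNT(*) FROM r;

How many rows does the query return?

Base: cat_id=5 (NonFiction) at depth 0.
Iteration 1: rows with parent in {5} -> Mystery (id 6, depth 1), Comedy (id 9, depth 1).
Iteration 2: depth < 1 fails for all current rows; recursion stops.
Total rows emitted: 3.

3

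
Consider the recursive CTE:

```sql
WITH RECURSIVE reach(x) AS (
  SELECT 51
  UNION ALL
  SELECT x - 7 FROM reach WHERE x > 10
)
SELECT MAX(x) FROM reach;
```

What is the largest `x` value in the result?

51

Base: x=51.
Iteration 1: 51 > 10 holds -> x = 51 - 7 = 44.
Iteration 2: 44 > 10 holds -> x = 44 - 7 = 37.
Iteration 3: 37 > 10 holds -> x = 37 - 7 = 30.
Iteration 4: 30 > 10 holds -> x = 30 - 7 = 23.
Iteration 5: 23 > 10 holds -> x = 23 - 7 = 16.
Iteration 6: 16 > 10 holds -> x = 16 - 7 = 9.
Iteration 7: 9 > 10 fails; recursion stops.
x values: 51, 44, 37, 30, 23, 16, 9; the maximum is 51.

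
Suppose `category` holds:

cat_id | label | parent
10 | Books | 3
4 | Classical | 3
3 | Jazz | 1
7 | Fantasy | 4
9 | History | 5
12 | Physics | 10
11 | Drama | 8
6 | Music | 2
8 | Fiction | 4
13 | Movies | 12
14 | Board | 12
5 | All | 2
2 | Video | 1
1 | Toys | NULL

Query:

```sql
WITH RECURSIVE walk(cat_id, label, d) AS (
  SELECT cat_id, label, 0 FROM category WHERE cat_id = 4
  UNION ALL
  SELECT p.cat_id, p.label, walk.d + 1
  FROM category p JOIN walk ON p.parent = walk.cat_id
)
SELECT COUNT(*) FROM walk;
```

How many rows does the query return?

4

Base: cat_id=4 (Classical) at d 0.
Iteration 1: rows with parent in {4} -> Fantasy (id 7, d 1), Fiction (id 8, d 1).
Iteration 2: rows with parent in {7,8} -> Drama (id 11, d 2).
Iteration 3: no rows with parent in {11}; recursion stops.
Total rows emitted: 4.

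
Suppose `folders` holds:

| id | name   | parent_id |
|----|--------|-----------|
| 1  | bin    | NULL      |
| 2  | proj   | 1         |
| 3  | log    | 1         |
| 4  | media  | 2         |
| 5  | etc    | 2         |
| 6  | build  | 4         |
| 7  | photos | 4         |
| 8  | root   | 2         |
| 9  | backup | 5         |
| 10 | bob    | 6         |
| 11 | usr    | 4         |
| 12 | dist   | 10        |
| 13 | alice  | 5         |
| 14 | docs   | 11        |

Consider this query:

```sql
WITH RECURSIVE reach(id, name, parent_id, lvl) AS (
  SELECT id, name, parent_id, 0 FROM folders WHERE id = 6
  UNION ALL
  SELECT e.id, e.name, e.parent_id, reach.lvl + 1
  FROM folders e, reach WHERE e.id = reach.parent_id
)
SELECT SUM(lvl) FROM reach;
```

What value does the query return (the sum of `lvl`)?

Base: id=6 (build), parent_id=4, lvl 0.
Iteration 1: join on id=4 -> media (id 4, parent_id=2, lvl 1).
Iteration 2: join on id=2 -> proj (id 2, parent_id=1, lvl 2).
Iteration 3: join on id=1 -> bin (id 1, parent_id=NULL, lvl 3).
Iteration 4: parent_id is NULL; no match; recursion stops.
SUM(lvl) = 0 + 1 + 2 + 3 = 6.

6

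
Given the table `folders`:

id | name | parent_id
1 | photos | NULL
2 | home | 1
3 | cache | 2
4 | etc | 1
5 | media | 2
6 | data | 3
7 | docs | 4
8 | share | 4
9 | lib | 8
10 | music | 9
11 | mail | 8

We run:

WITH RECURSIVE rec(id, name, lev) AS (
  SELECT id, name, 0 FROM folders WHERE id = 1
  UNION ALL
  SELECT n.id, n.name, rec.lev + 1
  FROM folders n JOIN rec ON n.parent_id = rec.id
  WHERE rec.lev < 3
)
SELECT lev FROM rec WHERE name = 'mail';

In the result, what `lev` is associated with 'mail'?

Base: id=1 (photos) at lev 0.
Iteration 1: rows with parent_id in {1} -> home (id 2, lev 1), etc (id 4, lev 1).
Iteration 2: rows with parent_id in {2,4} -> cache (id 3, lev 2), media (id 5, lev 2), docs (id 7, lev 2), share (id 8, lev 2).
Iteration 3: rows with parent_id in {3,5,7,8} -> data (id 6, lev 3), lib (id 9, lev 3), mail (id 11, lev 3).
Iteration 4: lev < 3 fails for all current rows; recursion stops.

3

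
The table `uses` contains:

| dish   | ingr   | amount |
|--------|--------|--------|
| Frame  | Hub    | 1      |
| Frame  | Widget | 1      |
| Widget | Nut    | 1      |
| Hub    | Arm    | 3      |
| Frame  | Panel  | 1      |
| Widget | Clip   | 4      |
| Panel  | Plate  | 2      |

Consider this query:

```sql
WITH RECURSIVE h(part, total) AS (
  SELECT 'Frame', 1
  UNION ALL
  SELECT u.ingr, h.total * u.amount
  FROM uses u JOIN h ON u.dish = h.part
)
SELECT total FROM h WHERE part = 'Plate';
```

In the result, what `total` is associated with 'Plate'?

2

Base: (Frame, total=1).
Iteration 1: components of {Frame} -> Hub = 1*1 = 1, Panel = 1*1 = 1, Widget = 1*1 = 1.
Iteration 2: components of {Hub,Panel,Widget} -> Arm = 1*3 = 3, Clip = 1*4 = 4, Nut = 1*1 = 1, Plate = 1*2 = 2.
Iteration 3: no further components; recursion stops.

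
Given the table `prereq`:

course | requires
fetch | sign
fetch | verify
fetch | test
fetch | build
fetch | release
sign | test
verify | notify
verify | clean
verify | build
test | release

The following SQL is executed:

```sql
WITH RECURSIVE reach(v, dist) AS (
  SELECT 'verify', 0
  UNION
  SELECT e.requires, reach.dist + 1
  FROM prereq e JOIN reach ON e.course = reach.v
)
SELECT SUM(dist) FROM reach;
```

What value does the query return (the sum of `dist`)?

3

Base: (verify, dist=0).
Iteration 1: edges from {verify} -> (build, dist=1), (clean, dist=1), (notify, dist=1).
Iteration 2: no outgoing edges from {build,clean,notify}; recursion stops.
SUM(dist) = 0 + 1 + 1 + 1 = 3.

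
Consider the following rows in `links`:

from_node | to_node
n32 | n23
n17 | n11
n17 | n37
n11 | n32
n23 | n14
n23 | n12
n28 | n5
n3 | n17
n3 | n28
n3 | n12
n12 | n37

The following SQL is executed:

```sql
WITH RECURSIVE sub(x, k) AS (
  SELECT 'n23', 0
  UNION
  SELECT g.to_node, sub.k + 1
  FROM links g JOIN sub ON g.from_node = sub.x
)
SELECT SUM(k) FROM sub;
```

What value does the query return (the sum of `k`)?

4

Base: (n23, k=0).
Iteration 1: edges from {n23} -> (n12, k=1), (n14, k=1).
Iteration 2: edges from {n12,n14} -> (n37, k=2).
Iteration 3: no outgoing edges from {n37}; recursion stops.
SUM(k) = 0 + 1 + 1 + 2 = 4.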